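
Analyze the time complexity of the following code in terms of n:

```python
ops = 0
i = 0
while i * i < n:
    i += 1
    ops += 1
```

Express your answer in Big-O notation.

Each loop level contributes: √n. Multiplying the contributions gives O(√n).

Answer: O(√n)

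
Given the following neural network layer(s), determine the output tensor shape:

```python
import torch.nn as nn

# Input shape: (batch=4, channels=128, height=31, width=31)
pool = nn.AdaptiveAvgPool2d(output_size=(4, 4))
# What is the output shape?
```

Input: (4, 128, 31, 31) -> Output: (4, 128, 4, 4)

Answer: (4, 128, 4, 4)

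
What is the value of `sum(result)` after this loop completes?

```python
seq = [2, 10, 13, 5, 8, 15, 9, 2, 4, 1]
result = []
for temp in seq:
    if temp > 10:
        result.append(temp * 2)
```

Sum of doubled values > 10
`result` takes the values: [] → [26] → [26, 30]
So `sum(result)` = 56

Answer: 56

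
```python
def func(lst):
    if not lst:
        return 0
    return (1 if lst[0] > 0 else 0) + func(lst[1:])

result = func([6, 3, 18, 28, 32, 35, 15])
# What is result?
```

Count of positive elements in [6, 3, 18, 28, 32, 35, 15] = 7

Answer: 7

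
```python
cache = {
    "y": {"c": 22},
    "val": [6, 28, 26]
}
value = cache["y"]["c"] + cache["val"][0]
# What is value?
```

Trace:
`cache = { ...` → cache = {'y': {'c': 22}, 'val': [6, 28, 26]}
`value = cache["y"]["c"] + cache["val"][0]` → value = 28
So value = 28

Answer: 28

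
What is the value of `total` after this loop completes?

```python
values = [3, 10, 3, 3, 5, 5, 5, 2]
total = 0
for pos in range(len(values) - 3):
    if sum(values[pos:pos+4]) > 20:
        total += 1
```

Count windows with sum > 20
`total` takes the values: 0 → 1

Answer: 1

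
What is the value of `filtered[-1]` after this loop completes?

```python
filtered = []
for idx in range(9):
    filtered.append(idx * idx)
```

Last element of squares 0 to 8
`filtered` takes the values: [] → [0] → [0, 1] → [0, 1, 4] → [0, 1, 4, 9] → [0, 1, 4, 9, 16] → [0, 1, 4, 9, 16, 25] → [0, 1, 4, 9, 16, 25, 36] → [0, 1, 4, 9, 16, 25, 36, 49] → [0, 1, 4, 9, 16, 25, 36, 49, 64]
So `filtered[-1]` = 64

Answer: 64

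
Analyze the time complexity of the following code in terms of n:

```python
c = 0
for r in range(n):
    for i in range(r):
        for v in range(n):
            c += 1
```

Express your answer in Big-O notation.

Each loop level contributes: n × n × n. Multiplying the contributions gives O(n^3).

Answer: O(n^3)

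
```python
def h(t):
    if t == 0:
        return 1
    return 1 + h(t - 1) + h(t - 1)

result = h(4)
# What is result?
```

h(t) = 1 + 2·h(t-1), h(0)=1. Closed form: (1+1)·2^4 - 1 = 31.

Answer: 31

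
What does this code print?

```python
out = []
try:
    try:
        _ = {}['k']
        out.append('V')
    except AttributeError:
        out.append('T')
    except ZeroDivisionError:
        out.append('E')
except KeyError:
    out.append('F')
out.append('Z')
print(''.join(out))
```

Execution trace: 'F' (outer except KeyError) → 'Z' (after the try/except). Output: FZ

Answer: FZ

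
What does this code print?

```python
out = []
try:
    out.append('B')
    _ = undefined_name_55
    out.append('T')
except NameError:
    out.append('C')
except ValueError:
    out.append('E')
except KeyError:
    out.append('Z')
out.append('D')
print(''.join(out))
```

Execution trace: 'B' (try body) → 'C' (except NameError) → 'D' (after the try/except). Output: BCD

Answer: BCD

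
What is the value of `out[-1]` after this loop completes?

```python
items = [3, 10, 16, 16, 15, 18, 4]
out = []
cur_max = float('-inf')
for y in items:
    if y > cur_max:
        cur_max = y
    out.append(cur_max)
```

Running max ends at 18
`out` takes the values: [] → [3] → [3, 10] → [3, 10, 16] → [3, 10, 16, 16] → [3, 10, 16, 16, 16] → [3, 10, 16, 16, 16, 18] → [3, 10, 16, 16, 16, 18, 18]
So `out[-1]` = 18

Answer: 18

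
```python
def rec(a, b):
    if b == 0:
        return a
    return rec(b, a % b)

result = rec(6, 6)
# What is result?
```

rec(6, 6) -> rec(6, 0) -> 6

Answer: 6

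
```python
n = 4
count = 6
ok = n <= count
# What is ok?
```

Trace:
`n = 4` → n = 4
`count = 6` → count = 6
`ok = n <= count` → ok = True
So ok = True

Answer: True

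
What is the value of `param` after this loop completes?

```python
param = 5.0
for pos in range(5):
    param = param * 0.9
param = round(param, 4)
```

Exponential decay: 5.0 * 0.9^5
`param` takes the values: 5.0 → 4.5 → 4.05 → 3.645 → 3.2805 → 2.95245 → 2.9525

Answer: 2.9525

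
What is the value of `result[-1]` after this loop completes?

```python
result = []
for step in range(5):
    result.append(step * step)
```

Last element of squares 0 to 4
`result` takes the values: [] → [0] → [0, 1] → [0, 1, 4] → [0, 1, 4, 9] → [0, 1, 4, 9, 16]
So `result[-1]` = 16

Answer: 16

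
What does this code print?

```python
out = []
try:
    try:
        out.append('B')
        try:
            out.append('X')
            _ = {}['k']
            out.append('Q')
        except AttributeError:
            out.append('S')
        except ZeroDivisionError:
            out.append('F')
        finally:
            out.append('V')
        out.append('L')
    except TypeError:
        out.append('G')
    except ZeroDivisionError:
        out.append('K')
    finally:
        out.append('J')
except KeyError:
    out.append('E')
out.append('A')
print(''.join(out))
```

Execution trace: 'B' (try body) → 'X' (inner try body) → 'V' (inner finally) → 'J' (finally) → 'E' (outer except KeyError) → 'A' (after the try/except). Output: BXVJEA

Answer: BXVJEA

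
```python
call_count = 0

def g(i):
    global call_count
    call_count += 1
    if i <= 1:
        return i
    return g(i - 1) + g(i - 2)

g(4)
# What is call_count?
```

Calls(i) = 1 + Calls(i-1) + Calls(i-2); Calls(0)=Calls(1)=1. For i=4 this gives 9.

Answer: 9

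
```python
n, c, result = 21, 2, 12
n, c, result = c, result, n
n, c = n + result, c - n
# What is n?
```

Trace:
`n, c, result = 21, 2, 12` → n = 21; c = 2; result = 12
`n, c, result = c, result, n` → n = 2; c = 12; result = 21
`n, c = n + result, c - n` → n = 23; c = 10
So n = 23

Answer: 23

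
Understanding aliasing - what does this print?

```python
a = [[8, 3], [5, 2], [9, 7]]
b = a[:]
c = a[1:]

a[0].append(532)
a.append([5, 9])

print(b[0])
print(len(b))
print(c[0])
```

Key concept: slice with nested mutation.
Step by step:
`a = [[8, 3], [5, 2], [9, 7]]` → a = [[8, 3], [5, 2], [9, 7]]
`b = a[:]` → b = [[8, 3], [5, 2], [9, 7]]
`c = a[1:]` → c = [[5, 2], [9, 7]]
`a[0].append(532)` → a = [[8, 3, 532], [5, 2], [9, 7]]; b = [[8, 3, 532], [5, 2], [9, 7]]
`a.append([5, 9])` → a = [[8, 3, 532], [5, 2], [9, 7], [5, 9]]
`print(b[0])` → prints [8, 3, 532]
`print(len(b))` → prints 3
`print(c[0])` → prints [5, 2]

Answer:
[8, 3, 532]
3
[5, 2]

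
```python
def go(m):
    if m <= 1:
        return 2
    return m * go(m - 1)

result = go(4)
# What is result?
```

go(4) = 4 * 3 * 2 * 2 = 48

Answer: 48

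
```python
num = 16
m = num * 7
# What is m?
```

Trace:
`num = 16` → num = 16
`m = num * 7` → m = 112
So m = 112

Answer: 112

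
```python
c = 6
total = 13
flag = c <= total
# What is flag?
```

Trace:
`c = 6` → c = 6
`total = 13` → total = 13
`flag = c <= total` → flag = True
So flag = True

Answer: True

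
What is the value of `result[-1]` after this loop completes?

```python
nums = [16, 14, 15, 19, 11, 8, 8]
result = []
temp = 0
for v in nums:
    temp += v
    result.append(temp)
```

Cumulative sum ends at 91
`result` takes the values: [] → [16] → [16, 30] → [16, 30, 45] → [16, 30, 45, 64] → [16, 30, 45, 64, 75] → [16, 30, 45, 64, 75, 83] → [16, 30, 45, 64, 75, 83, 91]
So `result[-1]` = 91

Answer: 91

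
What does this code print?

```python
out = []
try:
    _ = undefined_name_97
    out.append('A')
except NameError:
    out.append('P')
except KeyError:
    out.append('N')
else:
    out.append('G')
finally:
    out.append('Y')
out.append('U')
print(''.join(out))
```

Execution trace: 'P' (except NameError) → 'Y' (finally) → 'U' (after the try/except). Output: PYU

Answer: PYU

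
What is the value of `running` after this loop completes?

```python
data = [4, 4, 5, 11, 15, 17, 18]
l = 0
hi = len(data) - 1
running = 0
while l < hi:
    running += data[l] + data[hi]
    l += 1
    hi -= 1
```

Sum of pairs from ends
`running` takes the values: 0 → 22 → 43 → 63

Answer: 63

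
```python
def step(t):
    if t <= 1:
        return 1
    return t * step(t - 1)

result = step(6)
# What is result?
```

step(6) = 6 * 5 * 4 * 3 * 2 * 1 = 720

Answer: 720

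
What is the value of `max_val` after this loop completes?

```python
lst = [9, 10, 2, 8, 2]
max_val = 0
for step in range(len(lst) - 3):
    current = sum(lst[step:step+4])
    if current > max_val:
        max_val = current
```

Max sum of 4-element window in [9, 10, 2, 8, 2]
`max_val` takes the values: 0 → 29

Answer: 29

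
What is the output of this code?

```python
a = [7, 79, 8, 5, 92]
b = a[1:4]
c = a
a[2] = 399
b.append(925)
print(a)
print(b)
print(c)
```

Key concept: slice vs alias.
Step by step:
`a = [7, 79, 8, 5, 92]` → a = [7, 79, 8, 5, 92]
`b = a[1:4]` → b = [79, 8, 5]
`c = a` → c = [7, 79, 8, 5, 92] (same object as a)
`a[2] = 399` → a = [7, 79, 399, 5, 92] (same object as c); c = [7, 79, 399, 5, 92] (same object as a)
`b.append(925)` → b = [79, 8, 5, 925]
`print(a)` → prints [7, 79, 399, 5, 92]
`print(b)` → prints [79, 8, 5, 925]
`print(c)` → prints [7, 79, 399, 5, 92]

Answer:
[7, 79, 399, 5, 92]
[79, 8, 5, 925]
[7, 79, 399, 5, 92]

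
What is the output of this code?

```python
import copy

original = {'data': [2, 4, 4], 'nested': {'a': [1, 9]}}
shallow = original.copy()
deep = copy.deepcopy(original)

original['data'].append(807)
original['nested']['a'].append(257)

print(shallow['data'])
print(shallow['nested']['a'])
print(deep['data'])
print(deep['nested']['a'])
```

Key concept: comparing shallow vs deep copy.
Step by step:
`original = {'data': [2, 4, 4], 'nested': {'a': [1, 9]}}` → original = {'data': [2, 4, 4], 'nested': {'a': [1, 9]}}
`shallow = original.copy()` → shallow = {'data': [2, 4, 4], 'nested': {'a': [1, 9]}}
`deep = copy.deepcopy(original)` → deep = {'data': [2, 4, 4], 'nested': {'a': [1, 9]}}
`original['data'].append(807)` → original = {'data': [2, 4, 4, 807], 'nested': {'a': [1, 9]}}; shallow = {'data': [2, 4, 4, 807], 'nested': {'a': [1, 9]}}
`original['nested']['a'].append(257)` → original = {'data': [2, 4, 4, 807], 'nested': {'a': [1, 9, 257]}}; shallow = {'data': [2, 4, 4, 807], 'nested': {'a': [1, 9, 257]}}
`print(shallow['data'])` → prints [2, 4, 4, 807]
`print(shallow['nested']['a'])` → prints [1, 9, 257]
`print(deep['data'])` → prints [2, 4, 4]
`print(deep['nested']['a'])` → prints [1, 9]

Answer:
[2, 4, 4, 807]
[1, 9, 257]
[2, 4, 4]
[1, 9]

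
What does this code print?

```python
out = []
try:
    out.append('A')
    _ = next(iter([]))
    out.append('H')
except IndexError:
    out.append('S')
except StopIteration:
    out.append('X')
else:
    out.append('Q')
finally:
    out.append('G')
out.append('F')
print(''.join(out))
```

Execution trace: 'A' (try body) → 'X' (except StopIteration) → 'G' (finally) → 'F' (after the try/except). Output: AXGF

Answer: AXGF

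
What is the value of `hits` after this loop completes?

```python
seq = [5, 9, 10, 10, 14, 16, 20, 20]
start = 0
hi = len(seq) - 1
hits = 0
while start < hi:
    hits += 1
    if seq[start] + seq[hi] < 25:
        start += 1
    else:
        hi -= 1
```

Steps to find pair summing to 25
`hits` takes the values: 0 → 1 → 2 → 3 → 4 → 5 → 6 → 7

Answer: 7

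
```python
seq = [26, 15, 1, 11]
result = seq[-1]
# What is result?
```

Trace:
`seq = [26, 15, 1, 11]` → seq = [26, 15, 1, 11]
`result = seq[-1]` → result = 11
So result = 11

Answer: 11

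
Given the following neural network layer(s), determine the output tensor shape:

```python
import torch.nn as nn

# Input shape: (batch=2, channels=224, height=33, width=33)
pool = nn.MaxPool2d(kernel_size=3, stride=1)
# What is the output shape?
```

Input: (2, 224, 33, 33) -> Output: (2, 224, 31, 31)

Answer: (2, 224, 31, 31)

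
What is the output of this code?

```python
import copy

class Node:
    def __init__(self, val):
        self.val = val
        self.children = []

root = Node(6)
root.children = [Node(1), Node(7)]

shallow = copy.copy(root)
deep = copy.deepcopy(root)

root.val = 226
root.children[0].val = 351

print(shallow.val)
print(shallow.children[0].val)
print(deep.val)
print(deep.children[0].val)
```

Key concept: deep copy with custom objects.
Step by step:
`root = Node(6)` → root = Node(val=6, children=[])
`root.children = [Node(1), Node(7)]` → root = Node(val=6, children=[Node(val=1, children=[]), Node(val=7, children=[])])
`shallow = copy.copy(root)` → shallow = Node(val=6, children=[Node(val=1, children=[]), Node(val=7, children=[])])
`deep = copy.deepcopy(root)` → deep = Node(val=6, children=[Node(val=1, children=[]), Node(val=7, children=[])])
`root.val = 226` → root = Node(val=226, children=[Node(val=1, children=[]), Node(val=7, children=[])])
`root.children[0].val = 351` → root = Node(val=226, children=[Node(val=351, children=[]), Node(val=7, children=[])]); shallow = Node(val=6, children=[Node(val=351, children=[]), Node(val=7, children=[])])
`print(shallow.val)` → prints 6
`print(shallow.children[0].val)` → prints 351
`print(deep.val)` → prints 6
`print(deep.children[0].val)` → prints 1

Answer:
6
351
6
1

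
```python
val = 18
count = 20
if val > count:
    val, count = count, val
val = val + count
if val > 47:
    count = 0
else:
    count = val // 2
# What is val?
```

Trace:
`val = 18` → val = 18
`count = 20` → count = 20
`if val > count: ...` → val > count is False → no variable changes
`val = val + count` → val = 38
`if val > 47: ...` → val > 47 is False, take else branch → count = 19
So val = 38

Answer: 38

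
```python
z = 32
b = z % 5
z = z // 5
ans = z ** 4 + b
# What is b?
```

Trace:
`z = 32` → z = 32
`b = z % 5` → b = 2
`z = z // 5` → z = 6
`ans = z ** 4 + b` → ans = 1298
So b = 2

Answer: 2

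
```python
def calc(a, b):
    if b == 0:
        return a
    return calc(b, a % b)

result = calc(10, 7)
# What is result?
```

calc(10, 7) -> calc(7, 3) -> calc(3, 1) -> calc(1, 0) -> 1

Answer: 1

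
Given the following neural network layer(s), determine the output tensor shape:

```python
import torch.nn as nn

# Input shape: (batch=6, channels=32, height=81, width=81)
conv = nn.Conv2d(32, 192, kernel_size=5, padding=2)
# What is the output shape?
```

Input: (6, 32, 81, 81) -> Output: (6, 192, 81, 81)

Answer: (6, 192, 81, 81)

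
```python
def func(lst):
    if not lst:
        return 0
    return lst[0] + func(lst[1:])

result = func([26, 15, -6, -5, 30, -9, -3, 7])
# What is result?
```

26 + 15 + (-6) + (-5) + 30 + (-9) + (-3) + 7 + 0 = 55

Answer: 55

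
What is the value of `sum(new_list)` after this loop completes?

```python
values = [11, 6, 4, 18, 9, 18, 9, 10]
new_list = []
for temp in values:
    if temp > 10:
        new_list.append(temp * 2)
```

Sum of doubled values > 10
`new_list` takes the values: [] → [22] → [22, 36] → [22, 36, 36]
So `sum(new_list)` = 94

Answer: 94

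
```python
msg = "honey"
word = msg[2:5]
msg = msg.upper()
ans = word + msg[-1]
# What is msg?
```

Trace:
`msg = "honey"` → msg = 'honey'
`word = msg[2:5]` → word = 'ney'
`msg = msg.upper()` → msg = 'HONEY'
`ans = word + msg[-1]` → ans = 'neyY'
So msg = 'HONEY'

Answer: 'HONEY'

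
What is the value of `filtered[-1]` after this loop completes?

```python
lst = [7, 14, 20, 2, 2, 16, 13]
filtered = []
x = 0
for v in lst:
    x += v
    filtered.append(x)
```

Cumulative sum ends at 74
`filtered` takes the values: [] → [7] → [7, 21] → [7, 21, 41] → [7, 21, 41, 43] → [7, 21, 41, 43, 45] → [7, 21, 41, 43, 45, 61] → [7, 21, 41, 43, 45, 61, 74]
So `filtered[-1]` = 74

Answer: 74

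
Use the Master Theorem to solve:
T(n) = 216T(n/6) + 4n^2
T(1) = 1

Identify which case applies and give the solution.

a=216, b=6, f(n)=4n^2. log_6(216) = 3. Since c=2 < 3, Case 1 applies: T(n) = Θ(n^log_b(a)) = O(n^3).

Answer: O(n^3) - Case 1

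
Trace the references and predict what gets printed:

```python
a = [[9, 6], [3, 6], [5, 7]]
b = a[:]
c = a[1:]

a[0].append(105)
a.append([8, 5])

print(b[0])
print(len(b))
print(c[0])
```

Key concept: slice with nested mutation.
Step by step:
`a = [[9, 6], [3, 6], [5, 7]]` → a = [[9, 6], [3, 6], [5, 7]]
`b = a[:]` → b = [[9, 6], [3, 6], [5, 7]]
`c = a[1:]` → c = [[3, 6], [5, 7]]
`a[0].append(105)` → a = [[9, 6, 105], [3, 6], [5, 7]]; b = [[9, 6, 105], [3, 6], [5, 7]]
`a.append([8, 5])` → a = [[9, 6, 105], [3, 6], [5, 7], [8, 5]]
`print(b[0])` → prints [9, 6, 105]
`print(len(b))` → prints 3
`print(c[0])` → prints [3, 6]

Answer:
[9, 6, 105]
3
[3, 6]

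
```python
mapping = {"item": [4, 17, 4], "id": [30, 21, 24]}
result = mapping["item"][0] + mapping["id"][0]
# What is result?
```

Trace:
`mapping = {"item": [4, 17, 4], "id": [30, 21, 24]}` → mapping = {'item': [4, 17, 4], 'id': [30, 21, 24]}
`result = mapping["item"][0] + mapping["id"][0]` → result = 34
So result = 34

Answer: 34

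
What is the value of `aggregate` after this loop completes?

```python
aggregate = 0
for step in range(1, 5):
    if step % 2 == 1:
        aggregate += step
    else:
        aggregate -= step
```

Add odd, subtract even
`aggregate` takes the values: 0 → 1 → -1 → 2 → -2

Answer: -2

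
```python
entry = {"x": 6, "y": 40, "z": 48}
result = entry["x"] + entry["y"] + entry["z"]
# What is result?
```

Trace:
`entry = {"x": 6, "y": 40, "z": 48}` → entry = {'x': 6, 'y': 40, 'z': 48}
`result = entry["x"] + entry["y"] + entry["z"]` → result = 94
So result = 94

Answer: 94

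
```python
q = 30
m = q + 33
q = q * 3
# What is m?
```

Trace:
`q = 30` → q = 30
`m = q + 33` → m = 63
`q = q * 3` → q = 90
So m = 63

Answer: 63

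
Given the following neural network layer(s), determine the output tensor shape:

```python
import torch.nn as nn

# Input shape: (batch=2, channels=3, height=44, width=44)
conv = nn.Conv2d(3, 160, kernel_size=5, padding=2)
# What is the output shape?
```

Input: (2, 3, 44, 44) -> Output: (2, 160, 44, 44)

Answer: (2, 160, 44, 44)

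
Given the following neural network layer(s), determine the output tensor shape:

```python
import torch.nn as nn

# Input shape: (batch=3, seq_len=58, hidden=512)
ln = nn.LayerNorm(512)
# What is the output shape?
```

Input: (3, 58, 512) -> Output: (3, 58, 512)

Answer: (3, 58, 512)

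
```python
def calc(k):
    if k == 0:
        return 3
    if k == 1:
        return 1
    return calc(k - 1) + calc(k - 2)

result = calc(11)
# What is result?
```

Build up from base cases: calc(0)=3, calc(1)=1, calc(2)=4, calc(3)=5, calc(4)=9, calc(5)=14, calc(6)=23, ..., calc(11)=254

Answer: 254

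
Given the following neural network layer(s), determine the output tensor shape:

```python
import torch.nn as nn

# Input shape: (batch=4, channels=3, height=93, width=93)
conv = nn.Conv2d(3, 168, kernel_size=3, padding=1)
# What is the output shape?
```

Input: (4, 3, 93, 93) -> Output: (4, 168, 93, 93)

Answer: (4, 168, 93, 93)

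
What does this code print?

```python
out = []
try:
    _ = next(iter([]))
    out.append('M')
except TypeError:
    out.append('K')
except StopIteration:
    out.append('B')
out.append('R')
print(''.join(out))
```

Execution trace: 'B' (except StopIteration) → 'R' (after the try/except). Output: BR

Answer: BR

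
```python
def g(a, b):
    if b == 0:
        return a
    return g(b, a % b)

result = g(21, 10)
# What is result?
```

g(21, 10) -> g(10, 1) -> g(1, 0) -> 1

Answer: 1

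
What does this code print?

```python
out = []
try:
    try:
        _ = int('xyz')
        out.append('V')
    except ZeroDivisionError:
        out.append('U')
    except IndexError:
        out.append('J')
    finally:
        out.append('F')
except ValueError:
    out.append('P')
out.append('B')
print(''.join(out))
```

Execution trace: 'F' (finally) → 'P' (outer except ValueError) → 'B' (after the try/except). Output: FPB

Answer: FPB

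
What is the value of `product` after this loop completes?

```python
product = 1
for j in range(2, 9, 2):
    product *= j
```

Product of even numbers 2 to 8
`product` takes the values: 1 → 2 → 8 → 48 → 384

Answer: 384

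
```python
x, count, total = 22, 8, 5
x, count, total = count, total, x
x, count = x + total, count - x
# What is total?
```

Trace:
`x, count, total = 22, 8, 5` → x = 22; count = 8; total = 5
`x, count, total = count, total, x` → x = 8; count = 5; total = 22
`x, count = x + total, count - x` → x = 30; count = -3
So total = 22

Answer: 22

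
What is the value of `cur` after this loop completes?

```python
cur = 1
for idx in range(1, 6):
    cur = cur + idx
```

Start at 1, add 1 through 5
`cur` takes the values: 1 → 2 → 4 → 7 → 11 → 16

Answer: 16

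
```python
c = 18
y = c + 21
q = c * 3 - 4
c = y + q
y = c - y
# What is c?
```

Trace:
`c = 18` → c = 18
`y = c + 21` → y = 39
`q = c * 3 - 4` → q = 50
`c = y + q` → c = 89
`y = c - y` → y = 50
So c = 89

Answer: 89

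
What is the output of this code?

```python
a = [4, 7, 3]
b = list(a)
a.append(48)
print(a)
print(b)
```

Key concept: list() constructor creates copy.
Step by step:
`a = [4, 7, 3]` → a = [4, 7, 3]
`b = list(a)` → b = [4, 7, 3]
`a.append(48)` → a = [4, 7, 3, 48]
`print(a)` → prints [4, 7, 3, 48]
`print(b)` → prints [4, 7, 3]

Answer:
[4, 7, 3, 48]
[4, 7, 3]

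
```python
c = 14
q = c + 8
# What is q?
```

Trace:
`c = 14` → c = 14
`q = c + 8` → q = 22
So q = 22

Answer: 22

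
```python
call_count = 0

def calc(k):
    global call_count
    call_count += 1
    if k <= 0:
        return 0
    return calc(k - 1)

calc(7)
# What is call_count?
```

Linear recursion stepping by 1: 8 calls from k=7 down to ≤0.

Answer: 8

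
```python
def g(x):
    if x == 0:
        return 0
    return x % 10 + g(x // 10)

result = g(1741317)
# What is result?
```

Sum of digits of 1741317: 7 + 1 + 3 + 1 + 4 + 7 + 1 = 24

Answer: 24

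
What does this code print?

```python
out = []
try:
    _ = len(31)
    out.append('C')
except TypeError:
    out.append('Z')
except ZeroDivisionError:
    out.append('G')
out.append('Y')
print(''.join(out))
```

Execution trace: 'Z' (except TypeError) → 'Y' (after the try/except). Output: ZY

Answer: ZY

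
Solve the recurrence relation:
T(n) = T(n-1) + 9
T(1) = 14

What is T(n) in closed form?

Unrolling: T(n) = T(1) + 9·(n-1) = 14 + 9(n-1) = 9n + 5.

Answer: T(n) = 9n + 5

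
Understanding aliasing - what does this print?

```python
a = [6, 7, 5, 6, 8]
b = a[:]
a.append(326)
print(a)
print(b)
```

Key concept: slice [:] creates copy.
Step by step:
`a = [6, 7, 5, 6, 8]` → a = [6, 7, 5, 6, 8]
`b = a[:]` → b = [6, 7, 5, 6, 8]
`a.append(326)` → a = [6, 7, 5, 6, 8, 326]
`print(a)` → prints [6, 7, 5, 6, 8, 326]
`print(b)` → prints [6, 7, 5, 6, 8]

Answer:
[6, 7, 5, 6, 8, 326]
[6, 7, 5, 6, 8]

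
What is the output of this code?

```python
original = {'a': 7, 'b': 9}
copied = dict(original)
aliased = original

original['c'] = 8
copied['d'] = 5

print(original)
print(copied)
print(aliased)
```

Key concept: dict() creates copy, assignment creates alias.
Step by step:
`original = {'a': 7, 'b': 9}` → original = {'a': 7, 'b': 9}
`copied = dict(original)` → copied = {'a': 7, 'b': 9}
`aliased = original` → aliased = {'a': 7, 'b': 9} (same object as original)
`original['c'] = 8` → original = {'a': 7, 'b': 9, 'c': 8} (same object as aliased); aliased = {'a': 7, 'b': 9, 'c': 8} (same object as original)
`copied['d'] = 5` → copied = {'a': 7, 'b': 9, 'd': 5}
`print(original)` → prints {'a': 7, 'b': 9, 'c': 8}
`print(copied)` → prints {'a': 7, 'b': 9, 'd': 5}
`print(aliased)` → prints {'a': 7, 'b': 9, 'c': 8}

Answer:
{'a': 7, 'b': 9, 'c': 8}
{'a': 7, 'b': 9, 'd': 5}
{'a': 7, 'b': 9, 'c': 8}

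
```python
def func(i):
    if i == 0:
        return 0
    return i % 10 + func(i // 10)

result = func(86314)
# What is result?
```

Sum of digits of 86314: 4 + 1 + 3 + 6 + 8 = 22

Answer: 22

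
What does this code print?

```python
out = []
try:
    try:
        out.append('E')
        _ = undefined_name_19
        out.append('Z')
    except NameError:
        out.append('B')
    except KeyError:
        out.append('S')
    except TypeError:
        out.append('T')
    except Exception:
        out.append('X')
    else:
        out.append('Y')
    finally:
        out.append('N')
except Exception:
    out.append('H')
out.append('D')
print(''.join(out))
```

Execution trace: 'E' (inner try body) → 'B' (inner except NameError) → 'N' (inner finally) → 'D' (after the try/except). Output: EBND

Answer: EBND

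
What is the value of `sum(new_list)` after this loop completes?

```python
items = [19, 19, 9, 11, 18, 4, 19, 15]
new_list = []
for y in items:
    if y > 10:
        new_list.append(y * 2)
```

Sum of doubled values > 10
`new_list` takes the values: [] → [38] → [38, 38] → [38, 38, 22] → [38, 38, 22, 36] → [38, 38, 22, 36, 38] → [38, 38, 22, 36, 38, 30]
So `sum(new_list)` = 202

Answer: 202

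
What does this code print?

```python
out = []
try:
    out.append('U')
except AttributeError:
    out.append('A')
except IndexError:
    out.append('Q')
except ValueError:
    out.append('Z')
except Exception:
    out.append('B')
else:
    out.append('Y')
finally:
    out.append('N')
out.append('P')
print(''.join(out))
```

Execution trace: 'U' (try body, no exception) → 'Y' (else) → 'N' (finally) → 'P' (after the try/except). Output: UYNP

Answer: UYNP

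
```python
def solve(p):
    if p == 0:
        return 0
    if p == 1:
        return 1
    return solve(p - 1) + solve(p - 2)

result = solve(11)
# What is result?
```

Build up from base cases: solve(0)=0, solve(1)=1, solve(2)=1, solve(3)=2, solve(4)=3, solve(5)=5, solve(6)=8, ..., solve(11)=89

Answer: 89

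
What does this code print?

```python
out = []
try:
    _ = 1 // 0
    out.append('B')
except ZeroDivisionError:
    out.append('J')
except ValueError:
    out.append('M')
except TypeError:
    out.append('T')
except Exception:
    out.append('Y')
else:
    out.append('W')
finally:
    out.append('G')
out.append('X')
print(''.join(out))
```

Execution trace: 'J' (except ZeroDivisionError) → 'G' (finally) → 'X' (after the try/except). Output: JGX

Answer: JGX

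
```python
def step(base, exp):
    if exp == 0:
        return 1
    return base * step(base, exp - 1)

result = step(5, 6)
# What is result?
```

step(5, 6) = 5 * 5 * 5 * 5 * 5 * 5 = 15625

Answer: 15625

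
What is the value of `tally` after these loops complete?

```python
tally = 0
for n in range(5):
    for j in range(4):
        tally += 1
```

5 * 4 = 20
`tally` takes the values: 0 → 1 → 2 → 3 → 4 → 5 → 6 → 7 → 8 → 9 → 10 → 11 → 12 → 13 → 14 → 15 → 16 → 17 → 18 → 19 → 20

Answer: 20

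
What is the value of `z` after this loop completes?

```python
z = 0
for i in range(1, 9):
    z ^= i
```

XOR of 1 to 8
`z` takes the values: 0 → 1 → 3 → 0 → 4 → 1 → 7 → 0 → 8

Answer: 8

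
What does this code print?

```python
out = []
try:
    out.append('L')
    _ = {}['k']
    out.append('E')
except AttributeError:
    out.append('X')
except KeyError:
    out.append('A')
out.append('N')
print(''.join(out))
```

Execution trace: 'L' (try body) → 'A' (except KeyError) → 'N' (after the try/except). Output: LAN

Answer: LAN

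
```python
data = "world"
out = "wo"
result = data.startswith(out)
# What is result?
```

Trace:
`data = "world"` → data = 'world'
`out = "wo"` → out = 'wo'
`result = data.startswith(out)` → result = True
So result = True

Answer: True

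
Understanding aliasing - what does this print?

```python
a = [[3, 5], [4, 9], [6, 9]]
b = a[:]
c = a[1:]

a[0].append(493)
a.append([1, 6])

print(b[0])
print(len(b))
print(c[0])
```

Key concept: slice with nested mutation.
Step by step:
`a = [[3, 5], [4, 9], [6, 9]]` → a = [[3, 5], [4, 9], [6, 9]]
`b = a[:]` → b = [[3, 5], [4, 9], [6, 9]]
`c = a[1:]` → c = [[4, 9], [6, 9]]
`a[0].append(493)` → a = [[3, 5, 493], [4, 9], [6, 9]]; b = [[3, 5, 493], [4, 9], [6, 9]]
`a.append([1, 6])` → a = [[3, 5, 493], [4, 9], [6, 9], [1, 6]]
`print(b[0])` → prints [3, 5, 493]
`print(len(b))` → prints 3
`print(c[0])` → prints [4, 9]

Answer:
[3, 5, 493]
3
[4, 9]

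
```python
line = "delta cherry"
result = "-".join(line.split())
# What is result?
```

Trace:
`line = "delta cherry"` → line = 'delta cherry'
`result = "-".join(line.split())` → result = 'delta-cherry'
So result = 'delta-cherry'

Answer: 'delta-cherry'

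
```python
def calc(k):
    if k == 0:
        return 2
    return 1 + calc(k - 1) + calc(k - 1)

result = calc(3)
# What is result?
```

calc(k) = 1 + 2·calc(k-1), calc(0)=2. Closed form: (2+1)·2^3 - 1 = 23.

Answer: 23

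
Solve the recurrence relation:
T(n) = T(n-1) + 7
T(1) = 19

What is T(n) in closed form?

Unrolling: T(n) = T(1) + 7·(n-1) = 19 + 7(n-1) = 7n + 12.

Answer: T(n) = 7n + 12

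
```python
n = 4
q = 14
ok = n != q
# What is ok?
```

Trace:
`n = 4` → n = 4
`q = 14` → q = 14
`ok = n != q` → ok = True
So ok = True

Answer: True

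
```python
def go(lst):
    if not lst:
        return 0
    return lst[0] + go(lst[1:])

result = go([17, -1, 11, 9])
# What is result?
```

17 + (-1) + 11 + 9 + 0 = 36

Answer: 36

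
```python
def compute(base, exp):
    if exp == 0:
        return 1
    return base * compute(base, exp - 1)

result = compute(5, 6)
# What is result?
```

compute(5, 6) = 5 * 5 * 5 * 5 * 5 * 5 = 15625

Answer: 15625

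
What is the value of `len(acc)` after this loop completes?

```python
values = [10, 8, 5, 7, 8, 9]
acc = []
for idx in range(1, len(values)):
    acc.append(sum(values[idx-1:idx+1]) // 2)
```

Number of 2-element averages
`acc` takes the values: [] → [9] → [9, 6] → [9, 6, 6] → [9, 6, 6, 7] → [9, 6, 6, 7, 8]
So `len(acc)` = 5

Answer: 5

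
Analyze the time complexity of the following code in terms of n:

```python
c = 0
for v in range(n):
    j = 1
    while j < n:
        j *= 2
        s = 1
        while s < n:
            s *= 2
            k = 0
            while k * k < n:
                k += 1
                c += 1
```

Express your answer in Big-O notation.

Each loop level contributes: n × log n × log n × √n. Multiplying the contributions gives O(n√n log² n).

Answer: O(n√n log² n)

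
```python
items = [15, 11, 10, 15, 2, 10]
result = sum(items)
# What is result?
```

Trace:
`items = [15, 11, 10, 15, 2, 10]` → items = [15, 11, 10, 15, 2, 10]
`result = sum(items)` → result = 63
So result = 63

Answer: 63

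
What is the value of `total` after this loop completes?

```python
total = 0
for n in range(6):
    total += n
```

Sum of 0 to 5 = 15
`total` takes the values: 0 → 1 → 3 → 6 → 10 → 15

Answer: 15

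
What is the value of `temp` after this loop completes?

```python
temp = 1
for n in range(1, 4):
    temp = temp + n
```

Start at 1, add 1 through 3
`temp` takes the values: 1 → 2 → 4 → 7

Answer: 7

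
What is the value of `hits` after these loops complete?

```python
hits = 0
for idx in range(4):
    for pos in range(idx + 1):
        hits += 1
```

Triangle: 1 + 2 + ... + 4
`hits` takes the values: 0 → 1 → 2 → 3 → 4 → 5 → 6 → 7 → 8 → 9 → 10

Answer: 10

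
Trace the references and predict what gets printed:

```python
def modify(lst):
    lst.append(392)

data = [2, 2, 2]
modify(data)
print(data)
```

Key concept: function modifies passed list.
Step by step:
`data = [2, 2, 2]` → data = [2, 2, 2]
`modify(data)` → data = [2, 2, 2, 392]
`print(data)` → prints [2, 2, 2, 392]

Answer: [2, 2, 2, 392]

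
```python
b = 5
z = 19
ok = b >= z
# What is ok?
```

Trace:
`b = 5` → b = 5
`z = 19` → z = 19
`ok = b >= z` → ok = False
So ok = False

Answer: False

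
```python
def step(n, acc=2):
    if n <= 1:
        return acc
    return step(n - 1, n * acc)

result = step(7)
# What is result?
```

Accumulator trace (n, acc): (7, 2) -> (6, 14) -> (5, 84) -> (4, 420) -> (3, 1680) -> (2, 5040) -> (1, 10080) -> return 10080

Answer: 10080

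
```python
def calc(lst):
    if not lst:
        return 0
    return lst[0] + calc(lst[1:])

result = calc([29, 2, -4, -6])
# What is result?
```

29 + 2 + (-4) + (-6) + 0 = 21

Answer: 21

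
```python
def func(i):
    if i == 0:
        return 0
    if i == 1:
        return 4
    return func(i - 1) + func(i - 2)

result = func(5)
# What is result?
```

Build up from base cases: func(0)=0, func(1)=4, func(2)=4, func(3)=8, func(4)=12, func(5)=20

Answer: 20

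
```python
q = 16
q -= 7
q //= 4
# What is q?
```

Trace:
`q = 16` → q = 16
`q -= 7` → q = 9
`q //= 4` → q = 2
So q = 2

Answer: 2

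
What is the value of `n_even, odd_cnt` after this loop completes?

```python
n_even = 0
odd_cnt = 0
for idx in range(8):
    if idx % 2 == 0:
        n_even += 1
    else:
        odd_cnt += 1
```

Count evens and odds in range(8)
`n_even, odd_cnt` takes the values: (0, 0) → (1, 0) → (1, 1) → (2, 1) → (2, 2) → (3, 2) → (3, 3) → (4, 3) → (4, 4)

Answer: 4, 4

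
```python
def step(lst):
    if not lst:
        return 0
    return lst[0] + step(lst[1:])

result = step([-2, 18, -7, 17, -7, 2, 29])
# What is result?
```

(-2) + 18 + (-7) + 17 + (-7) + 2 + 29 + 0 = 50

Answer: 50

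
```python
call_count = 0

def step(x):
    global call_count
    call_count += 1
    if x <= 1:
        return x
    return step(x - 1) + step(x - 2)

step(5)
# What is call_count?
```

Calls(x) = 1 + Calls(x-1) + Calls(x-2); Calls(0)=Calls(1)=1. For x=5 this gives 15.

Answer: 15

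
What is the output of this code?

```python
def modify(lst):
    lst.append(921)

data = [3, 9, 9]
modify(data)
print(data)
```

Key concept: function modifies passed list.
Step by step:
`data = [3, 9, 9]` → data = [3, 9, 9]
`modify(data)` → data = [3, 9, 9, 921]
`print(data)` → prints [3, 9, 9, 921]

Answer: [3, 9, 9, 921]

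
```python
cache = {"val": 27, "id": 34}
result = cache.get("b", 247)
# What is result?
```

Trace:
`cache = {"val": 27, "id": 34}` → cache = {'val': 27, 'id': 34}
`result = cache.get("b", 247)` → result = 247
So result = 247

Answer: 247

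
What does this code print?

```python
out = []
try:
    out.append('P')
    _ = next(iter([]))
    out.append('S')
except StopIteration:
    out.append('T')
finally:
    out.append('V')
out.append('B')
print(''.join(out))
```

Execution trace: 'P' (try body) → 'T' (except StopIteration) → 'V' (finally) → 'B' (after the try/except). Output: PTVB

Answer: PTVB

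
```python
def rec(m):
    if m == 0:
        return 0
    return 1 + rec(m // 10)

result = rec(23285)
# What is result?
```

Count of digits of 23285: 5

Answer: 5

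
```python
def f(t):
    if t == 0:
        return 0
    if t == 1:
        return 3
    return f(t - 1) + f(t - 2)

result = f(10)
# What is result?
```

Build up from base cases: f(0)=0, f(1)=3, f(2)=3, f(3)=6, f(4)=9, f(5)=15, f(6)=24, ..., f(10)=165

Answer: 165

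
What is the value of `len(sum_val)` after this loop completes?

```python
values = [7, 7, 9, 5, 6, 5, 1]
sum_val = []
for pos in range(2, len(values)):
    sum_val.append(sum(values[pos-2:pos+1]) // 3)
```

Number of 3-element averages
`sum_val` takes the values: [] → [7] → [7, 7] → [7, 7, 6] → [7, 7, 6, 5] → [7, 7, 6, 5, 4]
So `len(sum_val)` = 5

Answer: 5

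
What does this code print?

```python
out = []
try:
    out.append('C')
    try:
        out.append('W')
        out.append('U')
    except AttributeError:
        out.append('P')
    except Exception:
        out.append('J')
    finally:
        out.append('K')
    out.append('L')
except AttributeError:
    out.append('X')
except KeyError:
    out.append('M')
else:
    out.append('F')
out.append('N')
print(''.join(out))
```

Execution trace: 'C' (try body) → 'W' (inner try body) → 'U' (inner try body, no exception) → 'K' (inner finally) → 'L' (try body, no exception) → 'F' (else) → 'N' (after the try/except). Output: CWUKLFN

Answer: CWUKLFN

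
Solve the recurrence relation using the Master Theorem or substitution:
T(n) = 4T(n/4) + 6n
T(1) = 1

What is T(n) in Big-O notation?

By Master Theorem: a=4, b=4, f(n)=6n. Since log_4(4) = 1 and f(n) = Θ(n^1), Case 2 applies. T(n) = O(n log n).

Answer: O(n log n)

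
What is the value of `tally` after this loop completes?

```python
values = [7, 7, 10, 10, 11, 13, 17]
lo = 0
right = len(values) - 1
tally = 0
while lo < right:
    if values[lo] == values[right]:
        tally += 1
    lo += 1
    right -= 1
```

Count matching pairs from ends
`tally` takes the values: 0

Answer: 0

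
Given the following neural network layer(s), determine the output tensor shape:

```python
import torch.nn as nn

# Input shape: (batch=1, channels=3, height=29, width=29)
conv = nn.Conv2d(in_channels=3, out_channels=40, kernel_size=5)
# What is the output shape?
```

Input: (1, 3, 29, 29) -> Output: (1, 40, 25, 25)

Answer: (1, 40, 25, 25)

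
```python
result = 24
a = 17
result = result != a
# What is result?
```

Trace:
`result = 24` → result = 24
`a = 17` → a = 17
`result = result != a` → result = True
So result = True

Answer: True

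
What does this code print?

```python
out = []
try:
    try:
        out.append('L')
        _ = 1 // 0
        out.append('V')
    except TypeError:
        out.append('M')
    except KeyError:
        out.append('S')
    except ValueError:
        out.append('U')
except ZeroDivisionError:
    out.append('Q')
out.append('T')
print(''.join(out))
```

Execution trace: 'L' (try body) → 'Q' (outer except ZeroDivisionError) → 'T' (after the try/except). Output: LQT

Answer: LQT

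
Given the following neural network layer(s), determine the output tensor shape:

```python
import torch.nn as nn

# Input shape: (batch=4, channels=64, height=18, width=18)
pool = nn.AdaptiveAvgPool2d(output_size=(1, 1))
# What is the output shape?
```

Input: (4, 64, 18, 18) -> Output: (4, 64, 1, 1)

Answer: (4, 64, 1, 1)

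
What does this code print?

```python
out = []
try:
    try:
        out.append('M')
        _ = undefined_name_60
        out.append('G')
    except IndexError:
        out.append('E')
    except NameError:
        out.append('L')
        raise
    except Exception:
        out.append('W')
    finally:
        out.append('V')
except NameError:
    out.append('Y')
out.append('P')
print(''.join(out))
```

Execution trace: 'M' (try body) → 'L' (except NameError) → 'V' (finally) → 'Y' (outer except NameError) → 'P' (after the try/except). Output: MLVYP

Answer: MLVYP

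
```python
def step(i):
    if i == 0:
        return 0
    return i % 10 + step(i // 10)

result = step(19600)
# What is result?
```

Sum of digits of 19600: 0 + 0 + 6 + 9 + 1 = 16

Answer: 16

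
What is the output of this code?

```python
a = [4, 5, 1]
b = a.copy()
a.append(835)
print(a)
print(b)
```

Key concept: list.copy() creates independent copy.
Step by step:
`a = [4, 5, 1]` → a = [4, 5, 1]
`b = a.copy()` → b = [4, 5, 1]
`a.append(835)` → a = [4, 5, 1, 835]
`print(a)` → prints [4, 5, 1, 835]
`print(b)` → prints [4, 5, 1]

Answer:
[4, 5, 1, 835]
[4, 5, 1]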